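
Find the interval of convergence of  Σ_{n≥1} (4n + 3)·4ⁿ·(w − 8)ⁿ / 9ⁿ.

(23/4, 41/4)

By the ratio test, |a_{n+1}/a_n| = [(4(n+1) + 3)/(4n + 3)] · 4/9 → 4/9.
Thus R = 1/(4/9) = 9/4.
When w = 41/4, the terms have absolute value of order n, which does not tend to 0, so the series diverges by the divergence test.
When w = 23/4, the n-th term does not approach 0; divergence by the term test.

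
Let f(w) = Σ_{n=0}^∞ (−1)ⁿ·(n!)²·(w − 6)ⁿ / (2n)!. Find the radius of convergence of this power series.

By the ratio test, |a_{n+1}/a_n| = (n+1)²/[(2n+1)·(2n+2)] → 1/4.
Thus R = 1/(1/4) = 4.

R = 4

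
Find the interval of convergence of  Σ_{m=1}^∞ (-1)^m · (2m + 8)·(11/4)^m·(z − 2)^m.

(18/11, 26/11)

The ratio of consecutive coefficients is [(2(m+1) + 8)/(2m + 8)] · 11/4 → 11/4.
Hence the series converges for |z − 2| < 1/(11/4) = 4/11, so the radius of convergence is 4/11.
Check z = 26/11: the terms have absolute value of order m, which does not tend to 0, so the series diverges by the divergence test.
At z = 18/11: the terms have absolute value of order m, which does not tend to 0, so the series diverges by the divergence test.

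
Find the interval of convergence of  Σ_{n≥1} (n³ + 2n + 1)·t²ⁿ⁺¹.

(-1, 1)

Ratio test: |a_{n+1}/a_n| = ((n+1)³ + 2(n+1) + 1)/(n³ + 2n + 1) → 1 as n → ∞.
Writing y = t², the series in y has radius 1, so |t| < √(1) = 1 and R = 1.
Endpoint t = 1: the n-th term does not approach 0; divergence by the term test.
Endpoint t = -1: the terms have absolute value of order n³, which does not tend to 0, so the series diverges by the divergence test.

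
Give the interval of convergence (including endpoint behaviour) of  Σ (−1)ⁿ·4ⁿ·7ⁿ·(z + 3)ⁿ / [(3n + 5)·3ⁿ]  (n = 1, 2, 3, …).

Ratio test: |a_{n+1}/a_n| = [(3n + 5)/(3(n+1) + 5)] · 4·7/3 → 28/3 as n → ∞.
The series converges when 28/3 · |z + 3| < 1, giving R = 3/28.
Endpoint z = -81/28: convergence follows from the alternating series test (terms decrease monotonically to 0).
At z = -87/28: comparison with the harmonic series Σ 1/n shows the series diverges.

(-87/28, -81/28]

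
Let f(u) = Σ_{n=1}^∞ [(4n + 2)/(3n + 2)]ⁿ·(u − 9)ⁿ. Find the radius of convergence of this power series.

Applying the root test, |a_n|^(1/n) = (4n + 2)/(3n + 2) → 4/3.
The series converges when 4/3 · |u − 9| < 1, giving R = 3/4.

R = 3/4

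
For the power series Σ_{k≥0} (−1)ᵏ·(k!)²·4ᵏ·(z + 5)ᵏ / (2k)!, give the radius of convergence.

The ratio of consecutive coefficients is (k+1)²/[(2k+1)·(2k+2)] · 4 → 1.
So the series converges when |z + 5| < 1 and diverges when |z + 5| > 1; R = 1.

R = 1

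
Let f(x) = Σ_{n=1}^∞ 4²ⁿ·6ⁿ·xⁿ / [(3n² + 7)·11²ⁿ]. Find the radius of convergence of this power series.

Ratio test: |a_{n+1}/a_n| = [(3n² + 7)/(3(n+1)² + 7)] · 16·6/121 → 96/121 as n → ∞.
Hence the series converges for |x| < 1/(96/121) = 121/96, so the radius of convergence is 121/96.

R = 121/96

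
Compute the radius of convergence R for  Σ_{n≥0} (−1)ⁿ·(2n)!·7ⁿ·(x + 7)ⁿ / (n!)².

The ratio of consecutive coefficients is (2n+1)·(2n+2)/(n+1)² · 7 → 28.
Convergence for |x + 7| · 28 < 1, i.e. |x + 7| < 1/28. So R = 1/28.

R = 1/28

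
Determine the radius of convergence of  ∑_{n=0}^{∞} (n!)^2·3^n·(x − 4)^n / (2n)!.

R = 4/3

The ratio of consecutive coefficients is (n+1)²/[(2n+1)·(2n+2)] · 3 → 3/4.
The series converges when 3/4 · |x − 4| < 1, giving R = 4/3.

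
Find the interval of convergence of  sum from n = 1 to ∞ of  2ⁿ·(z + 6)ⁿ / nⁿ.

By the Cauchy root test, |a_n|^(1/n) = 2/n → 0.
Since the n-th root of |a_n| tends to 0, the series converges for all real z; R = ∞.

(−∞, ∞)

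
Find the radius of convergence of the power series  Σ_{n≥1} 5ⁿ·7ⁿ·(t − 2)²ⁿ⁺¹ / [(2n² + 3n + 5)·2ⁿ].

By the ratio test, |a_{n+1}/a_n| = [(2n² + 3n + 5)/(2(n+1)² + 3(n+1) + 5)] · 5·7/2 → 35/2.
Since the exponent of (t − 2) increases by 2 each term, convergence requires |t − 2|² < 2/35, hence R = √70/35.

R = √70/35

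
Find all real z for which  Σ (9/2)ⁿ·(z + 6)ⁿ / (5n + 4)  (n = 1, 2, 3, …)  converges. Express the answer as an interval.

[-56/9, -52/9)

Ratio test: |a_{n+1}/a_n| = [(5n + 4)/(5(n+1) + 4)] · 9/2 → 9/2 as n → ∞.
Hence the series converges for |z + 6| < 1/(9/2) = 2/9, so the radius of convergence is 2/9.
Check z = -52/9: comparison with the harmonic series Σ 1/n shows the series diverges.
At z = -56/9: convergence follows from the alternating series test (terms decrease monotonically to 0).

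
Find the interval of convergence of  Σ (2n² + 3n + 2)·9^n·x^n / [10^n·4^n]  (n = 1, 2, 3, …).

Apply the ratio test: |a_{n+1}| / |a_n| = [(2(n+1)² + 3(n+1) + 2)/(2n² + 3n + 2)] · 9/(10·4), which tends to 9/40 as n → ∞.
The series converges when 9/40 · |x| < 1, giving R = 40/9.
Endpoint x = 40/9: the terms have absolute value of order n², which does not tend to 0, so the series diverges by the divergence test.
At x = -40/9: the terms do not tend to 0, so the series diverges.

(-40/9, 40/9)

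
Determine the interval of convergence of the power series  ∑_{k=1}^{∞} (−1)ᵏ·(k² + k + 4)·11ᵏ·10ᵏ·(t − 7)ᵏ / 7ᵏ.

(763/110, 777/110)

Ratio test: |a_{k+1}/a_k| = [((k+1)² + (k+1) + 4)/(k² + k + 4)] · 11·10/7 → 110/7 as k → ∞.
The series converges when 110/7 · |t − 7| < 1, giving R = 7/110.
When t = 777/110, the k-th term does not approach 0; divergence by the term test.
At t = 763/110: the terms have absolute value of order k², which does not tend to 0, so the series diverges by the divergence test.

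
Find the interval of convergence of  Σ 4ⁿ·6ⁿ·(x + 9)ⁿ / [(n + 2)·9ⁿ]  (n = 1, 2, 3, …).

Apply the ratio test: |a_{n+1}| / |a_n| = [(n + 2)/((n+1) + 2)] · 4·6/9, which tends to 8/3 as n → ∞.
The series converges when 8/3 · |x + 9| < 1, giving R = 3/8.
Check x = -69/8: the terms are asymptotic to a nonzero constant times 1/n, so the series diverges by limit comparison with Σ 1/n.
When x = -75/8, an alternating series whose terms decrease to 0 in absolute value, so it converges by the Leibniz criterion.

[-75/8, -69/8)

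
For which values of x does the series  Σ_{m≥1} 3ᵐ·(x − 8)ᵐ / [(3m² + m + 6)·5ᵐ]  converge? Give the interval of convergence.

[19/3, 29/3]

Ratio test: |a_{m+1}/a_m| = [(3m² + m + 6)/(3(m+1)² + (m+1) + 6)] · 3/5 → 3/5 as m → ∞.
The series converges when 3/5 · |x − 8| < 1, giving R = 5/3.
At x = 29/3: absolute convergence follows by limit comparison with Σ 1/m².
Check x = 19/3: the terms are on the order of 1/m², so the series converges absolutely by comparison with the p-series (p = 2 > 1).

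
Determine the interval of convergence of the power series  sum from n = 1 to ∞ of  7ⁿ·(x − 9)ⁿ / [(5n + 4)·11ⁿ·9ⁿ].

The ratio of consecutive coefficients is [(5n + 4)/(5(n+1) + 4)] · 7/(11·9) → 7/99.
The series converges when 7/99 · |x − 9| < 1, giving R = 99/7.
Check x = 162/7: comparison with the harmonic series Σ 1/n shows the series diverges.
At x = -36/7: the terms alternate in sign and decrease monotonically to 0 in absolute value (size ~ c/n), so the alternating series test gives convergence.

[-36/7, 162/7)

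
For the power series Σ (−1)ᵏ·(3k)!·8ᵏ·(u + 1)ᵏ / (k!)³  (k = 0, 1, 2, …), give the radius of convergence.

By the ratio test, |a_{k+1}/a_k| = (3k+1)·(3k+2)·(3k+3)/(k+1)³ · 8 → 216.
Thus R = 1/(216) = 1/216.

R = 1/216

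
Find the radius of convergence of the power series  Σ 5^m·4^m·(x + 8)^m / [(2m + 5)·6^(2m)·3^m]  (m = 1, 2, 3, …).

Ratio test: |a_{m+1}/a_m| = [(2m + 5)/(2(m+1) + 5)] · 5·4/(36·3) → 5/27 as m → ∞.
Convergence for |x + 8| · 5/27 < 1, i.e. |x + 8| < 27/5. So R = 27/5.

R = 27/5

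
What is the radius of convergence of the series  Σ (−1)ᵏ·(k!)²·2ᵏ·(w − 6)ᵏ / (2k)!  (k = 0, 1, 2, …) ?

Apply the ratio test: |a_{k+1}| / |a_k| = (k+1)²/[(2k+1)·(2k+2)] · 2, which tends to 1/2 as k → ∞.
Hence the series converges for |w − 6| < 1/(1/2) = 2, so the radius of convergence is 2.

R = 2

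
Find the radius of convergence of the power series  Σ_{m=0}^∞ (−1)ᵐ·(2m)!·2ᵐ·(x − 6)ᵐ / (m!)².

R = 1/8

Ratio test: |a_{m+1}/a_m| = (2m+1)·(2m+2)/(m+1)² · 2 → 8 as m → ∞.
Hence the series converges for |x − 6| < 1/(8) = 1/8, so the radius of convergence is 1/8.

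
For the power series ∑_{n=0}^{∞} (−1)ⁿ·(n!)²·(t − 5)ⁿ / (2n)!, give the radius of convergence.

R = 4

Apply the ratio test: |a_{n+1}| / |a_n| = (n+1)²/[(2n+1)·(2n+2)], which tends to 1/4 as n → ∞.
Hence the series converges for |t − 5| < 1/(1/4) = 4, so the radius of convergence is 4.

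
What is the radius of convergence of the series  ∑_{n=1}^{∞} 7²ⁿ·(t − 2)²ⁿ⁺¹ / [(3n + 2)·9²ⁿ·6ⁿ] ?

R = 9√6/7

The ratio of consecutive coefficients is [(3n + 2)/(3(n+1) + 2)] · 49/(81·6) → 49/486.
Successive powers of (t − 2) differ by 2, so the series converges when |t − 2|² · 49/486 < 1, i.e. |t − 2| < √(486/49). So R = 9√6/7.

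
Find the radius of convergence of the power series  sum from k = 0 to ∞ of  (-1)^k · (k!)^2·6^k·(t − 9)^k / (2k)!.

R = 2/3

Ratio test: |a_{k+1}/a_k| = (k+1)²/[(2k+1)·(2k+2)] · 6 → 3/2 as k → ∞.
Thus R = 1/(3/2) = 2/3.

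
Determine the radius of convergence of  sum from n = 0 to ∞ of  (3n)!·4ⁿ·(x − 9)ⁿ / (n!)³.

R = 1/108

Apply the ratio test: |a_{n+1}| / |a_n| = (3n+1)·(3n+2)·(3n+3)/(n+1)³ · 4, which tends to 108 as n → ∞.
Convergence for |x − 9| · 108 < 1, i.e. |x − 9| < 1/108. So R = 1/108.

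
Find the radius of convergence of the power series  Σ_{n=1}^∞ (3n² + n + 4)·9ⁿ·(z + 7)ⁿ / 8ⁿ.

By the ratio test, |a_{n+1}/a_n| = [(3(n+1)² + (n+1) + 4)/(3n² + n + 4)] · 9/8 → 9/8.
The series converges when 9/8 · |z + 7| < 1, giving R = 8/9.

R = 8/9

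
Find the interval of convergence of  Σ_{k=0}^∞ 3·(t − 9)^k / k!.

(−∞, ∞)

Apply the ratio test: |a_{k+1}| / |a_k| = 3/3 · 1/(k+1), which tends to 0 as k → ∞.
The limit is 0, so the series converges for all t; R = ∞.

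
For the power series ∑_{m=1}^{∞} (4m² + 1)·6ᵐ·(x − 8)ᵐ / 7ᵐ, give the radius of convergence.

Apply the ratio test: |a_{m+1}| / |a_m| = [(4(m+1)² + 1)/(4m² + 1)] · 6/7, which tends to 6/7 as m → ∞.
Hence the series converges for |x − 8| < 1/(6/7) = 7/6, so the radius of convergence is 7/6.

R = 7/6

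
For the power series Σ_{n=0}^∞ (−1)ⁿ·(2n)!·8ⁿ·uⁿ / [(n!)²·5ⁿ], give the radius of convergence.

By the ratio test, |a_{n+1}/a_n| = (2n+1)·(2n+2)/(n+1)² · 8/5 → 32/5.
Convergence for |u| · 32/5 < 1, i.e. |u| < 5/32. So R = 5/32.

R = 5/32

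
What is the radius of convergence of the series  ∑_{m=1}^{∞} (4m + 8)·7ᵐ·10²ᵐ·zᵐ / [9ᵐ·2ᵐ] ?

R = 9/350

By the ratio test, |a_{m+1}/a_m| = [(4(m+1) + 8)/(4m + 8)] · 7·100/(9·2) → 350/9.
Hence the series converges for |z| < 1/(350/9) = 9/350, so the radius of convergence is 9/350.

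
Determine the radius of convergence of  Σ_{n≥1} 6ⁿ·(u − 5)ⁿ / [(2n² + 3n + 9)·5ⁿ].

R = 5/6

Apply the ratio test: |a_{n+1}| / |a_n| = [(2n² + 3n + 9)/(2(n+1)² + 3(n+1) + 9)] · 6/5, which tends to 6/5 as n → ∞.
Hence the series converges for |u − 5| < 1/(6/5) = 5/6, so the radius of convergence is 5/6.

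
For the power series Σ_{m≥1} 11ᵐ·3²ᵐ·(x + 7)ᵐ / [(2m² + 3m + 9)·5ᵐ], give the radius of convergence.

Ratio test: |a_{m+1}/a_m| = [(2m² + 3m + 9)/(2(m+1)² + 3(m+1) + 9)] · 11·9/5 → 99/5 as m → ∞.
Convergence for |x + 7| · 99/5 < 1, i.e. |x + 7| < 5/99. So R = 5/99.

R = 5/99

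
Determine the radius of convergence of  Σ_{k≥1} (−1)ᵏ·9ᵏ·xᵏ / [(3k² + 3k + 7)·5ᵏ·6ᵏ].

By the ratio test, |a_{k+1}/a_k| = [(3k² + 3k + 7)/(3(k+1)² + 3(k+1) + 7)] · 9/(5·6) → 3/10.
Hence the series converges for |x| < 1/(3/10) = 10/3, so the radius of convergence is 10/3.

R = 10/3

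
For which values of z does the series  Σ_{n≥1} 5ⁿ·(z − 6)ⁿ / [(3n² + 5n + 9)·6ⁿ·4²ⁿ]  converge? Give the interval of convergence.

[-66/5, 126/5]

Apply the ratio test: |a_{n+1}| / |a_n| = [(3n² + 5n + 9)/(3(n+1)² + 5(n+1) + 9)] · 5/(6·16), which tends to 5/96 as n → ∞.
Thus R = 1/(5/96) = 96/5.
Check z = 126/5: the series is dominated by a constant times Σ 1/n², which converges (p = 2 > 1).
Check z = -66/5: absolute convergence follows by limit comparison with Σ 1/n².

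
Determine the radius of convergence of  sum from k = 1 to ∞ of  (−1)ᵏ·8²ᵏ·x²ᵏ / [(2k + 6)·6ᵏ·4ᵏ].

R = √6/4

Apply the ratio test: |a_{k+1}| / |a_k| = [(2k + 6)/(2(k+1) + 6)] · 64/(6·4), which tends to 8/3 as k → ∞.
Since the exponent of x increases by 2 each term, convergence requires |x|² < 3/8, hence R = √6/4.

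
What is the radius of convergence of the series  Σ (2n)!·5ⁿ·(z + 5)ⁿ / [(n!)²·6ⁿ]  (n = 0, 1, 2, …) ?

The ratio of consecutive coefficients is (2n+1)·(2n+2)/(n+1)² · 5/6 → 10/3.
The series converges when 10/3 · |z + 5| < 1, giving R = 3/10.

R = 3/10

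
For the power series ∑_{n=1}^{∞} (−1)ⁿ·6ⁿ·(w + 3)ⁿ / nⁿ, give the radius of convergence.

Applying the root test, |a_n|^(1/n) = 6/n → 0.
The limit is 0 for every w, so R = ∞.

R = ∞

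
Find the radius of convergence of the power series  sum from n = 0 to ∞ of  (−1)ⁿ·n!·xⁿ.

The ratio of consecutive coefficients is (n+1) → ∞.
The ratio grows without bound, so the series diverges whenever x ≠ 0; it converges only at x = 0. R = 0.

R = 0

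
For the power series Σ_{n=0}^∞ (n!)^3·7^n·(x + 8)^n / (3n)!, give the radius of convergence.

Ratio test: |a_{n+1}/a_n| = (n+1)³/[(3n+1)·(3n+2)·(3n+3)] · 7 → 7/27 as n → ∞.
Thus R = 1/(7/27) = 27/7.

R = 27/7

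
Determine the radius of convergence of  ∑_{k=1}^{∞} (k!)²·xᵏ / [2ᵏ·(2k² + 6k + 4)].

R = 0

Ratio test: |a_{k+1}/a_k| = (k+1)² · 1/2 · (2k² + 6k + 4)/(2(k+1)² + 6(k+1) + 4) → ∞ as k → ∞.
The terms grow without bound for any x ≠ 0, so R = 0 (convergence only at x = 0).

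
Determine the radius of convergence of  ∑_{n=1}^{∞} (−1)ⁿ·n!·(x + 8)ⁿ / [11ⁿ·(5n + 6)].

The ratio of consecutive coefficients is (n+1) · 1/11 · (5n + 6)/(5(n+1) + 6) → ∞.
Since the ratio → ∞, the series diverges for every x ≠ -8, and R = 0.

R = 0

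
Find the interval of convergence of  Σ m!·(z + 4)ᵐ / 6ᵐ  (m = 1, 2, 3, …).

{-4}

Ratio test: |a_{m+1}/a_m| = (m+1) · 1/6 → ∞ as m → ∞.
Since the ratio → ∞, the series diverges for every z ≠ -4, and R = 0.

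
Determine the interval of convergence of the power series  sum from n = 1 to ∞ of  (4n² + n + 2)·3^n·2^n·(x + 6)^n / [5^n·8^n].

Ratio test: |a_{n+1}/a_n| = [(4(n+1)² + (n+1) + 2)/(4n² + n + 2)] · 3·2/(5·8) → 3/20 as n → ∞.
The series converges when 3/20 · |x + 6| < 1, giving R = 20/3.
When x = 2/3, the terms have absolute value of order n², which does not tend to 0, so the series diverges by the divergence test.
At x = -38/3: the terms have absolute value of order n², which does not tend to 0, so the series diverges by the divergence test.

(-38/3, 2/3)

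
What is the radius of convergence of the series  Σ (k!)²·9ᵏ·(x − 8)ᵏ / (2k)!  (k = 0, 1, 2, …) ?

R = 4/9

By the ratio test, |a_{k+1}/a_k| = (k+1)²/[(2k+1)·(2k+2)] · 9 → 9/4.
The series converges when 9/4 · |x − 8| < 1, giving R = 4/9.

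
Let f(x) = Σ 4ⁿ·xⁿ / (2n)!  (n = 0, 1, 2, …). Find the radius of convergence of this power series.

R = ∞

Apply the ratio test: |a_{n+1}| / |a_n| = 4 · 1/[(2n+1)·(2n+2)], which tends to 0 as n → ∞.
Since the limit is 0 < 1 for every x, the series converges on all of ℝ and R = ∞.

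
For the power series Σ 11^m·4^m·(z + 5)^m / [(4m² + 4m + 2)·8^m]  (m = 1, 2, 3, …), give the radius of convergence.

R = 2/11

Ratio test: |a_{m+1}/a_m| = [(4m² + 4m + 2)/(4(m+1)² + 4(m+1) + 2)] · 11·4/8 → 11/2 as m → ∞.
The series converges when 11/2 · |z + 5| < 1, giving R = 2/11.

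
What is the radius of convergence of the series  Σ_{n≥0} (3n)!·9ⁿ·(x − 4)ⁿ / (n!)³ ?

R = 1/243

Ratio test: |a_{n+1}/a_n| = (3n+1)·(3n+2)·(3n+3)/(n+1)³ · 9 → 243 as n → ∞.
The series converges when 243 · |x − 4| < 1, giving R = 1/243.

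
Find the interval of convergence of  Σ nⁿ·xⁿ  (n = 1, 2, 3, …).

{0}

Applying the root test, |a_n|^(1/n) = n → ∞.
The root grows without bound, so R = 0 (convergence only at x = 0).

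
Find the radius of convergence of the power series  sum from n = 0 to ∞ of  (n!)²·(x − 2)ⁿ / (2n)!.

R = 4

The ratio of consecutive coefficients is (n+1)²/[(2n+1)·(2n+2)] → 1/4.
Thus R = 1/(1/4) = 4.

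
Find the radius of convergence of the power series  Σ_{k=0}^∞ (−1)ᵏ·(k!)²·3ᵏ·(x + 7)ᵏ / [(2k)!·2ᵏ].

R = 8/3

The ratio of consecutive coefficients is (k+1)²/[(2k+1)·(2k+2)] · 3/2 → 3/8.
The series converges when 3/8 · |x + 7| < 1, giving R = 8/3.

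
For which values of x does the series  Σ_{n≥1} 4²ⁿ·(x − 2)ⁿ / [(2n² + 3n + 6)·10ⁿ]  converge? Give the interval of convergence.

By the ratio test, |a_{n+1}/a_n| = [(2n² + 3n + 6)/(2(n+1)² + 3(n+1) + 6)] · 16/10 → 8/5.
The series converges when 8/5 · |x − 2| < 1, giving R = 5/8.
Check x = 21/8: absolute convergence follows by limit comparison with Σ 1/n².
At x = 11/8: the terms are on the order of 1/n², so the series converges absolutely by comparison with the p-series (p = 2 > 1).

[11/8, 21/8]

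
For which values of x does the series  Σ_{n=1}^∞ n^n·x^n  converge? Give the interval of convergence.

{0}

Applying the root test, |a_n|^(1/n) = n → ∞.
Since the n-th root of |a_n| is unbounded, the series converges only at x = 0; R = 0.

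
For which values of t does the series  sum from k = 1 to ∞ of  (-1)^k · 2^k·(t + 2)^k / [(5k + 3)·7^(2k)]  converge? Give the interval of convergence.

(-53/2, 45/2]

By the ratio test, |a_{k+1}/a_k| = [(5k + 3)/(5(k+1) + 3)] · 2/49 → 2/49.
Thus R = 1/(2/49) = 49/2.
Endpoint t = 45/2: convergence follows from the alternating series test (terms decrease monotonically to 0).
When t = -53/2, comparison with the harmonic series Σ 1/k shows the series diverges.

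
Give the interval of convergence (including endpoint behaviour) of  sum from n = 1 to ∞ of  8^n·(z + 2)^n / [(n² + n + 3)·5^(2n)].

[-41/8, 9/8]

Apply the ratio test: |a_{n+1}| / |a_n| = [(n² + n + 3)/((n+1)² + (n+1) + 3)] · 8/25, which tends to 8/25 as n → ∞.
The series converges when 8/25 · |z + 2| < 1, giving R = 25/8.
When z = 9/8, the terms are on the order of 1/n², so the series converges absolutely by comparison with the p-series (p = 2 > 1).
When z = -41/8, the series is dominated by a constant times Σ 1/n², which converges (p = 2 > 1).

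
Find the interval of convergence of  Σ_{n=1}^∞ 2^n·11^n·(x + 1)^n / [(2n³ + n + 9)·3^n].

Ratio test: |a_{n+1}/a_n| = [(2n³ + n + 9)/(2(n+1)³ + (n+1) + 9)] · 2·11/3 → 22/3 as n → ∞.
Convergence for |x + 1| · 22/3 < 1, i.e. |x + 1| < 3/22. So R = 3/22.
When x = -19/22, the terms are on the order of 1/n³, so the series converges absolutely by comparison with the p-series (p = 3 > 1).
Endpoint x = -25/22: the terms are on the order of 1/n³, so the series converges absolutely by comparison with the p-series (p = 3 > 1).

[-25/22, -19/22]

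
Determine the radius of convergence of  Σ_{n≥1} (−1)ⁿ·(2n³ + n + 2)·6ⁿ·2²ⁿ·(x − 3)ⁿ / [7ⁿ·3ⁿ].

R = 7/8

By the ratio test, |a_{n+1}/a_n| = [(2(n+1)³ + (n+1) + 2)/(2n³ + n + 2)] · 6·4/(7·3) → 8/7.
Hence the series converges for |x − 3| < 1/(8/7) = 7/8, so the radius of convergence is 7/8.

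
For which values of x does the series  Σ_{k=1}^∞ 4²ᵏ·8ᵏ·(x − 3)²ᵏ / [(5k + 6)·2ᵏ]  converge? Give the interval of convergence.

Apply the ratio test: |a_{k+1}| / |a_k| = [(5k + 6)/(5(k+1) + 6)] · 16·8/2, which tends to 64 as k → ∞.
Writing y = (x − 3)², the series in y has radius 1/64, so |x − 3| < √(1/64) = 1/8 and R = 1/8.
Check x = 25/8: the terms behave like c/k; limit comparison with the harmonic series gives divergence.
Endpoint x = 23/8: the terms are asymptotic to a nonzero constant times 1/k, so the series diverges by limit comparison with Σ 1/k.

(23/8, 25/8)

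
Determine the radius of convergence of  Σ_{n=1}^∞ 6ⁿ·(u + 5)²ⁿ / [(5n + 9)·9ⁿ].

Ratio test: |a_{n+1}/a_n| = [(5n + 9)/(5(n+1) + 9)] · 6/9 → 2/3 as n → ∞.
Writing y = (u + 5)², the series in y has radius 3/2, so |u + 5| < √(3/2) and R = √6/2.

R = √6/2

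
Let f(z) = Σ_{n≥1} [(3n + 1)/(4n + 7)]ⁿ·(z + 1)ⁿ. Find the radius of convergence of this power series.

R = 4/3

Root test: |a_n|^(1/n) = (3n + 1)/(4n + 7) → 3/4.
Hence the series converges for |z + 1| < 1/(3/4) = 4/3, so the radius of convergence is 4/3.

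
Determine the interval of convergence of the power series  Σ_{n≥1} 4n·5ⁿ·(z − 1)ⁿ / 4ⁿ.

By the ratio test, |a_{n+1}/a_n| = [4(n+1)/4n] · 5/4 → 5/4.
The series converges when 5/4 · |z − 1| < 1, giving R = 4/5.
Endpoint z = 9/5: the terms have absolute value of order n, which does not tend to 0, so the series diverges by the divergence test.
At z = 1/5: the terms do not tend to 0, so the series diverges.

(1/5, 9/5)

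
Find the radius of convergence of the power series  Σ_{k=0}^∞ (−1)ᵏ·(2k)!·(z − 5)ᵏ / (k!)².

Apply the ratio test: |a_{k+1}| / |a_k| = (2k+1)·(2k+2)/(k+1)², which tends to 4 as k → ∞.
Hence the series converges for |z − 5| < 1/(4) = 1/4, so the radius of convergence is 1/4.

R = 1/4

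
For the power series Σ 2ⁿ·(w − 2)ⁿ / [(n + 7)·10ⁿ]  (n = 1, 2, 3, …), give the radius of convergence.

Ratio test: |a_{n+1}/a_n| = [(n + 7)/((n+1) + 7)] · 2/10 → 1/5 as n → ∞.
Thus R = 1/(1/5) = 5.

R = 5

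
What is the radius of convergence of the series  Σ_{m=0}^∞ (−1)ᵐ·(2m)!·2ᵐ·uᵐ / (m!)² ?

The ratio of consecutive coefficients is (2m+1)·(2m+2)/(m+1)² · 2 → 8.
The series converges when 8 · |u| < 1, giving R = 1/8.

R = 1/8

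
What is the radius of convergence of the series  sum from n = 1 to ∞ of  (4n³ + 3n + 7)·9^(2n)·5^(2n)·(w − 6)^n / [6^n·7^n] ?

By the ratio test, |a_{n+1}/a_n| = [(4(n+1)³ + 3(n+1) + 7)/(4n³ + 3n + 7)] · 81·25/(6·7) → 675/14.
Thus R = 1/(675/14) = 14/675.

R = 14/675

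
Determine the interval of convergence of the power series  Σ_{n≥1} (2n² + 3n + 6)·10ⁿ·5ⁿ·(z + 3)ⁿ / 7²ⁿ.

(-199/50, -101/50)

By the ratio test, |a_{n+1}/a_n| = [(2(n+1)² + 3(n+1) + 6)/(2n² + 3n + 6)] · 10·5/49 → 50/49.
The series converges when 50/49 · |z + 3| < 1, giving R = 49/50.
Check z = -101/50: the terms have absolute value of order n², which does not tend to 0, so the series diverges by the divergence test.
Check z = -199/50: the terms have absolute value of order n², which does not tend to 0, so the series diverges by the divergence test.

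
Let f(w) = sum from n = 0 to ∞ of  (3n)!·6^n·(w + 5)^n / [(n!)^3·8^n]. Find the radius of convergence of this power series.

R = 4/81

Apply the ratio test: |a_{n+1}| / |a_n| = (3n+1)·(3n+2)·(3n+3)/(n+1)³ · 6/8, which tends to 81/4 as n → ∞.
The series converges when 81/4 · |w + 5| < 1, giving R = 4/81.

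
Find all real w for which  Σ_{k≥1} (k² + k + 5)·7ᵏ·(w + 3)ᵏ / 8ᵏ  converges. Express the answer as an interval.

By the ratio test, |a_{k+1}/a_k| = [((k+1)² + (k+1) + 5)/(k² + k + 5)] · 7/8 → 7/8.
Convergence for |w + 3| · 7/8 < 1, i.e. |w + 3| < 8/7. So R = 8/7.
When w = -13/7, the terms have absolute value of order k², which does not tend to 0, so the series diverges by the divergence test.
At w = -29/7: the k-th term does not approach 0; divergence by the term test.

(-29/7, -13/7)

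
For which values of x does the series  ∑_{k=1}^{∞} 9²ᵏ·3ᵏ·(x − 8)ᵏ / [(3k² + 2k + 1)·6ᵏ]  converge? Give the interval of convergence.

[646/81, 650/81]

Ratio test: |a_{k+1}/a_k| = [(3k² + 2k + 1)/(3(k+1)² + 2(k+1) + 1)] · 81·3/6 → 81/2 as k → ∞.
The series converges when 81/2 · |x − 8| < 1, giving R = 2/81.
Endpoint x = 650/81: the series is dominated by a constant times Σ 1/k², which converges (p = 2 > 1).
Endpoint x = 646/81: absolute convergence follows by limit comparison with Σ 1/k².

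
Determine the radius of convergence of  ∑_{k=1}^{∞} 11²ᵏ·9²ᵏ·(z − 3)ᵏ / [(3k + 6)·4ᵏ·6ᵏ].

By the ratio test, |a_{k+1}/a_k| = [(3k + 6)/(3(k+1) + 6)] · 121·81/(4·6) → 3267/8.
The series converges when 3267/8 · |z − 3| < 1, giving R = 8/3267.

R = 8/3267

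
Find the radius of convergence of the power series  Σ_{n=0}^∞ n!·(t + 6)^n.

Apply the ratio test: |a_{n+1}| / |a_n| = (n+1), which tends to ∞ as n → ∞.
The ratio grows without bound, so the series diverges whenever (t + 6) ≠ 0; it converges only at t = -6. R = 0.

R = 0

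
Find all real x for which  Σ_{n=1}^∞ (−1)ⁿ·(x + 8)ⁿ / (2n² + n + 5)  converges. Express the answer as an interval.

Apply the ratio test: |a_{n+1}| / |a_n| = (2n² + n + 5)/(2(n+1)² + (n+1) + 5), which tends to 1 as n → ∞.
So the series converges when |x + 8| < 1 and diverges when |x + 8| > 1; R = 1.
Check x = -7: the terms are on the order of 1/n², so the series converges absolutely by comparison with the p-series (p = 2 > 1).
Endpoint x = -9: the series is dominated by a constant times Σ 1/n², which converges (p = 2 > 1).

[-9, -7]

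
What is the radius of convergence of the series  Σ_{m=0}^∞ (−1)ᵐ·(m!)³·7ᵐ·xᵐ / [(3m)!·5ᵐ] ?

Ratio test: |a_{m+1}/a_m| = (m+1)³/[(3m+1)·(3m+2)·(3m+3)] · 7/5 → 7/135 as m → ∞.
Thus R = 1/(7/135) = 135/7.

R = 135/7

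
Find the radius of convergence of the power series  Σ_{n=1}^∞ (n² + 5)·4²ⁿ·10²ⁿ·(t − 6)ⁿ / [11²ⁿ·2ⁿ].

R = 121/800

The ratio of consecutive coefficients is [((n+1)² + 5)/(n² + 5)] · 16·100/(121·2) → 800/121.
The series converges when 800/121 · |t − 6| < 1, giving R = 121/800.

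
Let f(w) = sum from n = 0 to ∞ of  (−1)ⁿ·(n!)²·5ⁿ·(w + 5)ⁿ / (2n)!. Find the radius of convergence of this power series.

R = 4/5

By the ratio test, |a_{n+1}/a_n| = (n+1)²/[(2n+1)·(2n+2)] · 5 → 5/4.
The series converges when 5/4 · |w + 5| < 1, giving R = 4/5.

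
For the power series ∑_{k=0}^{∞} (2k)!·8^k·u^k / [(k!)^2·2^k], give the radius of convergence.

R = 1/16

The ratio of consecutive coefficients is (2k+1)·(2k+2)/(k+1)² · 8/2 → 16.
The series converges when 16 · |u| < 1, giving R = 1/16.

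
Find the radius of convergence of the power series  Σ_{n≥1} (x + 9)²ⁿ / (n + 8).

By the ratio test, |a_{n+1}/a_n| = (n + 8)/((n+1) + 8) → 1.
Writing y = (x + 9)², the series in y has radius 1, so |x + 9| < √(1) = 1 and R = 1.

R = 1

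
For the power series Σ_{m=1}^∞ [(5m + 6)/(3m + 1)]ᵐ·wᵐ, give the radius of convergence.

R = 3/5

Root test: |a_m|^(1/m) = (5m + 6)/(3m + 1) → 5/3.
Hence the series converges for |w| < 1/(5/3) = 3/5, so the radius of convergence is 3/5.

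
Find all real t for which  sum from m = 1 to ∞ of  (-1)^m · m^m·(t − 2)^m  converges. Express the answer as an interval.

{2}

Applying the root test, |a_m|^(1/m) = m → ∞.
Since the m-th root of |a_m| is unbounded, the series converges only at t = 2; R = 0.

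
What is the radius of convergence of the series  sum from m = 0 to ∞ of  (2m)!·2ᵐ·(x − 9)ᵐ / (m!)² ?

Ratio test: |a_{m+1}/a_m| = (2m+1)·(2m+2)/(m+1)² · 2 → 8 as m → ∞.
The series converges when 8 · |x − 9| < 1, giving R = 1/8.

R = 1/8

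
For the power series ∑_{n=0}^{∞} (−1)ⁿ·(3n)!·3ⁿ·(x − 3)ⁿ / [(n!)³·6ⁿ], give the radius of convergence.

Apply the ratio test: |a_{n+1}| / |a_n| = (3n+1)·(3n+2)·(3n+3)/(n+1)³ · 3/6, which tends to 27/2 as n → ∞.
The series converges when 27/2 · |x − 3| < 1, giving R = 2/27.

R = 2/27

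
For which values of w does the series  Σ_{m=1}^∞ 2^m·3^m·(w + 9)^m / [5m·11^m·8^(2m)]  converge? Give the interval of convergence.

The ratio of consecutive coefficients is [5m/5(m+1)] · 2·3/(11·64) → 3/352.
Convergence for |w + 9| · 3/352 < 1, i.e. |w + 9| < 352/3. So R = 352/3.
When w = 325/3, the terms behave like c/m; limit comparison with the harmonic series gives divergence.
Check w = -379/3: an alternating series whose terms decrease to 0 in absolute value, so it converges by the Leibniz criterion.

[-379/3, 325/3)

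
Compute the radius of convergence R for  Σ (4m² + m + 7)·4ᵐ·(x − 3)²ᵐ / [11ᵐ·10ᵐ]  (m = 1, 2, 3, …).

Apply the ratio test: |a_{m+1}| / |a_m| = [(4(m+1)² + (m+1) + 7)/(4m² + m + 7)] · 4/(11·10), which tends to 2/55 as m → ∞.
Successive powers of (x − 3) differ by 2, so the series converges when |x − 3|² · 2/55 < 1, i.e. |x − 3| < √(55/2). So R = √110/2.

R = √110/2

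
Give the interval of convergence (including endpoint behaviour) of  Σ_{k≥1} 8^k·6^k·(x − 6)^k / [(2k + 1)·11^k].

Apply the ratio test: |a_{k+1}| / |a_k| = [(2k + 1)/(2(k+1) + 1)] · 8·6/11, which tends to 48/11 as k → ∞.
Convergence for |x − 6| · 48/11 < 1, i.e. |x − 6| < 11/48. So R = 11/48.
When x = 299/48, the terms behave like c/k; limit comparison with the harmonic series gives divergence.
Endpoint x = 277/48: an alternating series whose terms decrease to 0 in absolute value, so it converges by the Leibniz criterion.

[277/48, 299/48)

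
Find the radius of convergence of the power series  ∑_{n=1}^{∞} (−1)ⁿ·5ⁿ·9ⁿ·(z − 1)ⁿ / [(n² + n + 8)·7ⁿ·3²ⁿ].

Ratio test: |a_{n+1}/a_n| = [(n² + n + 8)/((n+1)² + (n+1) + 8)] · 5·9/(7·9) → 5/7 as n → ∞.
Hence the series converges for |z − 1| < 1/(5/7) = 7/5, so the radius of convergence is 7/5.

R = 7/5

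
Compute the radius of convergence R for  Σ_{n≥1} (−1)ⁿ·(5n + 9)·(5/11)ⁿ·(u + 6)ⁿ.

The ratio of consecutive coefficients is [(5(n+1) + 9)/(5n + 9)] · 5/11 → 5/11.
Convergence for |u + 6| · 5/11 < 1, i.e. |u + 6| < 11/5. So R = 11/5.

R = 11/5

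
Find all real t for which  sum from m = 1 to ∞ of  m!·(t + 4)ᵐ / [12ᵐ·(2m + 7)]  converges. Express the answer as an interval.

{-4}

Apply the ratio test: |a_{m+1}| / |a_m| = (m+1) · 1/12 · (2m + 7)/(2(m+1) + 7), which tends to ∞ as m → ∞.
The ratio grows without bound, so the series diverges whenever (t + 4) ≠ 0; it converges only at t = -4. R = 0.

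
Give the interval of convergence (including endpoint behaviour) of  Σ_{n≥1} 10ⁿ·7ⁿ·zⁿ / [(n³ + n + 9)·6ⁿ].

[-3/35, 3/35]

Apply the ratio test: |a_{n+1}| / |a_n| = [(n³ + n + 9)/((n+1)³ + (n+1) + 9)] · 10·7/6, which tends to 35/3 as n → ∞.
Thus R = 1/(35/3) = 3/35.
Endpoint z = 3/35: the terms are on the order of 1/n³, so the series converges absolutely by comparison with the p-series (p = 3 > 1).
Check z = -3/35: absolute convergence follows by limit comparison with Σ 1/n³.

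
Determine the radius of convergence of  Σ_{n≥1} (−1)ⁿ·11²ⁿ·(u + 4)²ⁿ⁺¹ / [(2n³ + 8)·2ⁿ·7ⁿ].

The ratio of consecutive coefficients is [(2n³ + 8)/(2(n+1)³ + 8)] · 121/(2·7) → 121/14.
Successive powers of (u + 4) differ by 2, so the series converges when |u + 4|² · 121/14 < 1, i.e. |u + 4| < √(14/121). So R = √14/11.

R = √14/11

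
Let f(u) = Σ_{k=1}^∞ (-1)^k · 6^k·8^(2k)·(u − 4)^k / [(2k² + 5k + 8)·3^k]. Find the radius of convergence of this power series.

R = 1/128

By the ratio test, |a_{k+1}/a_k| = [(2k² + 5k + 8)/(2(k+1)² + 5(k+1) + 8)] · 6·64/3 → 128.
Thus R = 1/(128) = 1/128.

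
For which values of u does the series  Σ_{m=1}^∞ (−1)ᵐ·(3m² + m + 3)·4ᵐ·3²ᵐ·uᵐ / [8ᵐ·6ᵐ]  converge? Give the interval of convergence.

By the ratio test, |a_{m+1}/a_m| = [(3(m+1)² + (m+1) + 3)/(3m² + m + 3)] · 4·9/(8·6) → 3/4.
Thus R = 1/(3/4) = 4/3.
Endpoint u = 4/3: the terms have absolute value of order m², which does not tend to 0, so the series diverges by the divergence test.
Check u = -4/3: the terms do not tend to 0, so the series diverges.

(-4/3, 4/3)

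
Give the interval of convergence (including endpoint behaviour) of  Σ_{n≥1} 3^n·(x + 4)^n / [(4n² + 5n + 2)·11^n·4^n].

By the ratio test, |a_{n+1}/a_n| = [(4n² + 5n + 2)/(4(n+1)² + 5(n+1) + 2)] · 3/(11·4) → 3/44.
Convergence for |x + 4| · 3/44 < 1, i.e. |x + 4| < 44/3. So R = 44/3.
At x = 32/3: the series is dominated by a constant times Σ 1/n², which converges (p = 2 > 1).
Endpoint x = -56/3: absolute convergence follows by limit comparison with Σ 1/n².

[-56/3, 32/3]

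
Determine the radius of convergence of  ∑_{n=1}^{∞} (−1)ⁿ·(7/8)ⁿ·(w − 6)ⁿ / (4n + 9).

R = 8/7

The ratio of consecutive coefficients is [(4n + 9)/(4(n+1) + 9)] · 7/8 → 7/8.
The series converges when 7/8 · |w − 6| < 1, giving R = 8/7.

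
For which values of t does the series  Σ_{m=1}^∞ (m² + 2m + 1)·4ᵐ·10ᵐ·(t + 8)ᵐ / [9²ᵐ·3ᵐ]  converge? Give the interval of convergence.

(-563/40, -77/40)

Apply the ratio test: |a_{m+1}| / |a_m| = [((m+1)² + 2(m+1) + 1)/(m² + 2m + 1)] · 4·10/(81·3), which tends to 40/243 as m → ∞.
Thus R = 1/(40/243) = 243/40.
Check t = -77/40: the terms have absolute value of order m², which does not tend to 0, so the series diverges by the divergence test.
When t = -563/40, the m-th term does not approach 0; divergence by the term test.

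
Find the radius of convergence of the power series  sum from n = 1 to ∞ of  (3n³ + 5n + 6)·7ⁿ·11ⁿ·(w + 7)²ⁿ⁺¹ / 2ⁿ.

R = √154/77

By the ratio test, |a_{n+1}/a_n| = [(3(n+1)³ + 5(n+1) + 6)/(3n³ + 5n + 6)] · 7·11/2 → 77/2.
Since the exponent of (w + 7) increases by 2 each term, convergence requires |w + 7|² < 2/77, hence R = √154/77.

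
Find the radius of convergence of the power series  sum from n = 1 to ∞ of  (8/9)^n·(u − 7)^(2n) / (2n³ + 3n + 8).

R = 3√2/4

The ratio of consecutive coefficients is [(2n³ + 3n + 8)/(2(n+1)³ + 3(n+1) + 8)] · 8/9 → 8/9.
Since the exponent of (u − 7) increases by 2 each term, convergence requires |u − 7|² < 9/8, hence R = 3√2/4.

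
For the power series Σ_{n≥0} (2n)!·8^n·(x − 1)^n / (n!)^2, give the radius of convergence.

Apply the ratio test: |a_{n+1}| / |a_n| = (2n+1)·(2n+2)/(n+1)² · 8, which tends to 32 as n → ∞.
Hence the series converges for |x − 1| < 1/(32) = 1/32, so the radius of convergence is 1/32.

R = 1/32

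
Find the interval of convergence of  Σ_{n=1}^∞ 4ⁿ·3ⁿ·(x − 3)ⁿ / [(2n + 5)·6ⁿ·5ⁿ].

The ratio of consecutive coefficients is [(2n + 5)/(2(n+1) + 5)] · 4·3/(6·5) → 2/5.
The series converges when 2/5 · |x − 3| < 1, giving R = 5/2.
Endpoint x = 11/2: comparison with the harmonic series Σ 1/n shows the series diverges.
Endpoint x = 1/2: an alternating series whose terms decrease to 0 in absolute value, so it converges by the Leibniz criterion.

[1/2, 11/2)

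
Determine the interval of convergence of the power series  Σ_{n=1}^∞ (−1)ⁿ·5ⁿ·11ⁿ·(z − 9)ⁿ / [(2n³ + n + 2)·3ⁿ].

The ratio of consecutive coefficients is [(2n³ + n + 2)/(2(n+1)³ + (n+1) + 2)] · 5·11/3 → 55/3.
Thus R = 1/(55/3) = 3/55.
At z = 498/55: the series is dominated by a constant times Σ 1/n³, which converges (p = 3 > 1).
When z = 492/55, the terms are on the order of 1/n³, so the series converges absolutely by comparison with the p-series (p = 3 > 1).

[492/55, 498/55]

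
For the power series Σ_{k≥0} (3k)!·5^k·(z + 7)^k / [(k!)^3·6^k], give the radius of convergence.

By the ratio test, |a_{k+1}/a_k| = (3k+1)·(3k+2)·(3k+3)/(k+1)³ · 5/6 → 45/2.
The series converges when 45/2 · |z + 7| < 1, giving R = 2/45.

R = 2/45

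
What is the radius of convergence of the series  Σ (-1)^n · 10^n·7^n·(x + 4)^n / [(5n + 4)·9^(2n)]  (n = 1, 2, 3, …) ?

Apply the ratio test: |a_{n+1}| / |a_n| = [(5n + 4)/(5(n+1) + 4)] · 10·7/81, which tends to 70/81 as n → ∞.
The series converges when 70/81 · |x + 4| < 1, giving R = 81/70.

R = 81/70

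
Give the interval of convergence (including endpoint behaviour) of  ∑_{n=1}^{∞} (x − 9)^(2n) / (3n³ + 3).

The ratio of consecutive coefficients is (3n³ + 3)/(3(n+1)³ + 3) → 1.
Writing y = (x − 9)², the series in y has radius 1, so |x − 9| < √(1) = 1 and R = 1.
Endpoint x = 10: the terms are on the order of 1/n³, so the series converges absolutely by comparison with the p-series (p = 3 > 1).
Endpoint x = 8: absolute convergence follows by limit comparison with Σ 1/n³.

[8, 10]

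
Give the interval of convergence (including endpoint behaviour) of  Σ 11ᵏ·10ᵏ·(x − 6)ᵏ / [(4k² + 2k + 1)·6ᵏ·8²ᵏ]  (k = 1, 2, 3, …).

By the ratio test, |a_{k+1}/a_k| = [(4k² + 2k + 1)/(4(k+1)² + 2(k+1) + 1)] · 11·10/(6·64) → 55/192.
The series converges when 55/192 · |x − 6| < 1, giving R = 192/55.
When x = 522/55, the terms are on the order of 1/k², so the series converges absolutely by comparison with the p-series (p = 2 > 1).
At x = 138/55: the series is dominated by a constant times Σ 1/k², which converges (p = 2 > 1).

[138/55, 522/55]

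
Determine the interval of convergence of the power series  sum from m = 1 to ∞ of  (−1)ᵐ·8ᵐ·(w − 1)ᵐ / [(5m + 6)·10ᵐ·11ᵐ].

The ratio of consecutive coefficients is [(5m + 6)/(5(m+1) + 6)] · 8/(10·11) → 4/55.
Hence the series converges for |w − 1| < 1/(4/55) = 55/4, so the radius of convergence is 55/4.
Check w = 59/4: convergence follows from the alternating series test (terms decrease monotonically to 0).
When w = -51/4, the terms behave like c/m; limit comparison with the harmonic series gives divergence.

(-51/4, 59/4]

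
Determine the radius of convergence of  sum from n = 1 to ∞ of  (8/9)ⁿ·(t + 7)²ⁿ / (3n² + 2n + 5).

R = 3√2/4

By the ratio test, |a_{n+1}/a_n| = [(3n² + 2n + 5)/(3(n+1)² + 2(n+1) + 5)] · 8/9 → 8/9.
Since the exponent of (t + 7) increases by 2 each term, convergence requires |t + 7|² < 9/8, hence R = 3√2/4.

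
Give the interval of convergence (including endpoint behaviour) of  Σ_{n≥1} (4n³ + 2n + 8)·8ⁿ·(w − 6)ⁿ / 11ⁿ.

By the ratio test, |a_{n+1}/a_n| = [(4(n+1)³ + 2(n+1) + 8)/(4n³ + 2n + 8)] · 8/11 → 8/11.
Convergence for |w − 6| · 8/11 < 1, i.e. |w − 6| < 11/8. So R = 11/8.
When w = 59/8, the n-th term does not approach 0; divergence by the term test.
When w = 37/8, the n-th term does not approach 0; divergence by the term test.

(37/8, 59/8)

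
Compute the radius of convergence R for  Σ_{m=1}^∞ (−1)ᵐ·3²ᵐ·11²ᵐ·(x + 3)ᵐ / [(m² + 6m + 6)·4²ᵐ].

R = 16/1089

The ratio of consecutive coefficients is [(m² + 6m + 6)/((m+1)² + 6(m+1) + 6)] · 9·121/16 → 1089/16.
The series converges when 1089/16 · |x + 3| < 1, giving R = 16/1089.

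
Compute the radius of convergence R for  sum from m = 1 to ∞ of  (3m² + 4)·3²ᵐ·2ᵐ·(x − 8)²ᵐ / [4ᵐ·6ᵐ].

Apply the ratio test: |a_{m+1}| / |a_m| = [(3(m+1)² + 4)/(3m² + 4)] · 9·2/(4·6), which tends to 3/4 as m → ∞.
Writing y = (x − 8)², the series in y has radius 4/3, so |x − 8| < √(4/3) and R = 2√3/3.

R = 2√3/3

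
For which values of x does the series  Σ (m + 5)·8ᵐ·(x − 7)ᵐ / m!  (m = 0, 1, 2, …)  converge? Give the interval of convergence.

(−∞, ∞)

The ratio of consecutive coefficients is ((m+1) + 5)/(m + 5) · 8 · 1/(m+1) → 0.
The limit is 0, so the series converges for all x; R = ∞.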